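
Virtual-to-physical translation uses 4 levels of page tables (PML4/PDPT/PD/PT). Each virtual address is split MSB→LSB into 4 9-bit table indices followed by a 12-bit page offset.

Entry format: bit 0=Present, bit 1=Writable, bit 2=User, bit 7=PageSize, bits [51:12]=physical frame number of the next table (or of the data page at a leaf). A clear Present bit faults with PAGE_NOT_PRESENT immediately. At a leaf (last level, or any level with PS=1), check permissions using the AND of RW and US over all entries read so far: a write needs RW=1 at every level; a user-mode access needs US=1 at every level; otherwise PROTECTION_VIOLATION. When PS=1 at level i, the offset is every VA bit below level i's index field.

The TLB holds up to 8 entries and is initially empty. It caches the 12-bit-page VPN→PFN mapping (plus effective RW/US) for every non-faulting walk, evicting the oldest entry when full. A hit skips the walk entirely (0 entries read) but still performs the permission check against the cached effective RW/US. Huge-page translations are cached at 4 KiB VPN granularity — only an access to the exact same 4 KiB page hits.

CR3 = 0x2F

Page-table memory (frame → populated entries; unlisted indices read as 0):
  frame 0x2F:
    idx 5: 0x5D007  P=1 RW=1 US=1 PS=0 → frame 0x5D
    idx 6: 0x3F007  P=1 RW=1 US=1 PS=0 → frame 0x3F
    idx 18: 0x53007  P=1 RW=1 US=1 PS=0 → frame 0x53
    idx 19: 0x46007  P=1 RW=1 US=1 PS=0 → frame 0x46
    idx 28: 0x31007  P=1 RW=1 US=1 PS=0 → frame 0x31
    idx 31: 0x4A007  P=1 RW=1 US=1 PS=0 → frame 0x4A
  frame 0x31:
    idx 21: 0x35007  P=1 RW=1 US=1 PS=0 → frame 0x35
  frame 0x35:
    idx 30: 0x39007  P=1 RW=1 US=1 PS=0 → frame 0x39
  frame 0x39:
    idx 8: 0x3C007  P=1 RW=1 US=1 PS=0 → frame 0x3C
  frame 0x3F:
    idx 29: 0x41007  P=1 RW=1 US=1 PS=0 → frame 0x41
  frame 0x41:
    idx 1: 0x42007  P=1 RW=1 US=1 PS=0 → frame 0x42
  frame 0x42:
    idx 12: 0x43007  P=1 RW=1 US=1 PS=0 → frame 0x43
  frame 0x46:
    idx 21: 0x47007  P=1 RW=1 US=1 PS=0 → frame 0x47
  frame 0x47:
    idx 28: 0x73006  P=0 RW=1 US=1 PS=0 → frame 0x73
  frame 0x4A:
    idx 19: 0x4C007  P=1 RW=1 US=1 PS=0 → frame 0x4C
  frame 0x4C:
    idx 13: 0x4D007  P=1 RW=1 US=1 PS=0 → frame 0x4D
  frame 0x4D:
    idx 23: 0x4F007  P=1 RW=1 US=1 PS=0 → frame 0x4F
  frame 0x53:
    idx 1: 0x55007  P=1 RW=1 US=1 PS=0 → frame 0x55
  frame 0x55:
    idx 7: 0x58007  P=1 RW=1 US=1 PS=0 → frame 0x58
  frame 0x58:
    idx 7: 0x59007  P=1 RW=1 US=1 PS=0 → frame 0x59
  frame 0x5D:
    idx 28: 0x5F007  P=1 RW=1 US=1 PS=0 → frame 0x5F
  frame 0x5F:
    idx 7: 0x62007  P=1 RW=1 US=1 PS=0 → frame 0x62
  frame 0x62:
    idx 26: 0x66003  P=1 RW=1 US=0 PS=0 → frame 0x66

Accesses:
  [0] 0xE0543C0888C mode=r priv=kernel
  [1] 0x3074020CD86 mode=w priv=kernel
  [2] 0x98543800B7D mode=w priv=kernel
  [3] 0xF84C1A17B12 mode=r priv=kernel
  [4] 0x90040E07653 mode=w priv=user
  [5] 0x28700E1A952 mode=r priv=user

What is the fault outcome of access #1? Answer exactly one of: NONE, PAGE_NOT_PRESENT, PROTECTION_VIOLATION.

Per-access translation:
#0 VA=0xE0543C0888C (r,kernel):
  L0: frame=0x2F idx=28 entry=0x31007 [P=1 RW=1 US=1 PS=0]
  L1: frame=0x31 idx=21 entry=0x35007 [P=1 RW=1 US=1 PS=0]
  L2: frame=0x35 idx=30 entry=0x39007 [P=1 RW=1 US=1 PS=0]
  L3: frame=0x39 idx=8 entry=0x3C007 [P=1 RW=1 US=1 PS=0]
  ⇒ phys 0x3C88C  [4 reads]
#1 VA=0x3074020CD86 (w,kernel):
  L0: frame=0x2F idx=6 entry=0x3F007 [P=1 RW=1 US=1 PS=0]
  L1: frame=0x3F idx=29 entry=0x41007 [P=1 RW=1 US=1 PS=0]
  L2: frame=0x41 idx=1 entry=0x42007 [P=1 RW=1 US=1 PS=0]
  L3: frame=0x42 idx=12 entry=0x43007 [P=1 RW=1 US=1 PS=0]
  ⇒ phys 0x43D86  [4 reads]
#2 VA=0x98543800B7D (w,kernel):
  L0: frame=0x2F idx=19 entry=0x46007 [P=1 RW=1 US=1 PS=0]
  L1: frame=0x46 idx=21 entry=0x47007 [P=1 RW=1 US=1 PS=0]
  L2: frame=0x47 idx=28 entry=0x73006 [P=0 RW=1 US=1 PS=0]
  ✗ PAGE_NOT_PRESENT  [3 reads]
#3 VA=0xF84C1A17B12 (r,kernel):
  L0: frame=0x2F idx=31 entry=0x4A007 [P=1 RW=1 US=1 PS=0]
  L1: frame=0x4A idx=19 entry=0x4C007 [P=1 RW=1 US=1 PS=0]
  L2: frame=0x4C idx=13 entry=0x4D007 [P=1 RW=1 US=1 PS=0]
  L3: frame=0x4D idx=23 entry=0x4F007 [P=1 RW=1 US=1 PS=0]
  ⇒ phys 0x4FB12  [4 reads]
#4 VA=0x90040E07653 (w,user):
  L0: frame=0x2F idx=18 entry=0x53007 [P=1 RW=1 US=1 PS=0]
  L1: frame=0x53 idx=1 entry=0x55007 [P=1 RW=1 US=1 PS=0]
  L2: frame=0x55 idx=7 entry=0x58007 [P=1 RW=1 US=1 PS=0]
  L3: frame=0x58 idx=7 entry=0x59007 [P=1 RW=1 US=1 PS=0]
  ⇒ phys 0x59653  [4 reads]
#5 VA=0x28700E1A952 (r,user):
  L0: frame=0x2F idx=5 entry=0x5D007 [P=1 RW=1 US=1 PS=0]
  L1: frame=0x5D idx=28 entry=0x5F007 [P=1 RW=1 US=1 PS=0]
  L2: frame=0x5F idx=7 entry=0x62007 [P=1 RW=1 US=1 PS=0]
  L3: frame=0x62 idx=26 entry=0x66003 [P=1 RW=1 US=0 PS=0]
  ✗ PROTECTION_VIOLATION  [4 reads]

Access #1 fault: NONE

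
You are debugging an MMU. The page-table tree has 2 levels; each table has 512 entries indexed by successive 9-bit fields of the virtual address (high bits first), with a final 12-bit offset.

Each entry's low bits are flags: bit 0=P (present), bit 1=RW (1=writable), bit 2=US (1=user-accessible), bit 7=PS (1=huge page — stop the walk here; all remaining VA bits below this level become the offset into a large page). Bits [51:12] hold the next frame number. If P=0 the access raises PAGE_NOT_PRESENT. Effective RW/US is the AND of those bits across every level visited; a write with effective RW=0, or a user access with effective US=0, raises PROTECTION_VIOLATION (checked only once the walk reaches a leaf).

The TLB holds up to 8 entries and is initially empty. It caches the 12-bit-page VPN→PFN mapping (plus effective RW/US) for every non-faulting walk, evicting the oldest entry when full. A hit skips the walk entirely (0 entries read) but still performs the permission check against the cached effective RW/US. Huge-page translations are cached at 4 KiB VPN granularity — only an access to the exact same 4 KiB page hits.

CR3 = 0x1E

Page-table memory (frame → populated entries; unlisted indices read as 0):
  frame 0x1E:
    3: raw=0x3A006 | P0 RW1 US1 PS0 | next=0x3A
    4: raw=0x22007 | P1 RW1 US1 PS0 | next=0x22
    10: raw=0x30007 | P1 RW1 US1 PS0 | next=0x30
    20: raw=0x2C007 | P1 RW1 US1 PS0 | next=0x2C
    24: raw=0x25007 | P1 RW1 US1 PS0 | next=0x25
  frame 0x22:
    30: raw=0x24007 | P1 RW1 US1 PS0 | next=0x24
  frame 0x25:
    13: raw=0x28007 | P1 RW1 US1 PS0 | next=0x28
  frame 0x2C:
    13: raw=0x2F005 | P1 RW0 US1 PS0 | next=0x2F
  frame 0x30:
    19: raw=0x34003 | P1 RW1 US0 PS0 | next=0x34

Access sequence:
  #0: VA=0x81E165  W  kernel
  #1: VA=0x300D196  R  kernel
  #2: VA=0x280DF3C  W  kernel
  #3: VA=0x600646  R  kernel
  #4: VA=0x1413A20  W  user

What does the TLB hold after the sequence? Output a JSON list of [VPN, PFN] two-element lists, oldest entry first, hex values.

Per-access translation:
#0 VA=0x81E165 (w,kernel):
  L0: frame=0x1E idx=4 entry=0x22007 [P=1 RW=1 US=1 PS=0]
  L1: frame=0x22 idx=30 entry=0x24007 [P=1 RW=1 US=1 PS=0]
  ✓ 0x24165  — 2 lookups
#1 VA=0x300D196 (r,kernel):
  L0: frame=0x1E idx=24 entry=0x25007 [P=1 RW=1 US=1 PS=0]
  L1: frame=0x25 idx=13 entry=0x28007 [P=1 RW=1 US=1 PS=0]
  ✓ 0x28196  — 2 lookups
#2 VA=0x280DF3C (w,kernel):
  L0: frame=0x1E idx=20 entry=0x2C007 [P=1 RW=1 US=1 PS=0]
  L1: frame=0x2C idx=13 entry=0x2F005 [P=1 RW=0 US=1 PS=0]
  → PROTECTION_VIOLATION  (2 entries read)
#3 VA=0x600646 (r,kernel):
  L0: frame=0x1E idx=3 entry=0x3A006 [P=0 RW=1 US=1 PS=0]
  → PAGE_NOT_PRESENT  (1 entries read)
#4 VA=0x1413A20 (w,user):
  L0: frame=0x1E idx=10 entry=0x30007 [P=1 RW=1 US=1 PS=0]
  L1: frame=0x30 idx=19 entry=0x34003 [P=1 RW=1 US=0 PS=0]
  → PROTECTION_VIOLATION  (2 entries read)

TLB: [["0x81E", "0x24"], ["0x300D", "0x28"]]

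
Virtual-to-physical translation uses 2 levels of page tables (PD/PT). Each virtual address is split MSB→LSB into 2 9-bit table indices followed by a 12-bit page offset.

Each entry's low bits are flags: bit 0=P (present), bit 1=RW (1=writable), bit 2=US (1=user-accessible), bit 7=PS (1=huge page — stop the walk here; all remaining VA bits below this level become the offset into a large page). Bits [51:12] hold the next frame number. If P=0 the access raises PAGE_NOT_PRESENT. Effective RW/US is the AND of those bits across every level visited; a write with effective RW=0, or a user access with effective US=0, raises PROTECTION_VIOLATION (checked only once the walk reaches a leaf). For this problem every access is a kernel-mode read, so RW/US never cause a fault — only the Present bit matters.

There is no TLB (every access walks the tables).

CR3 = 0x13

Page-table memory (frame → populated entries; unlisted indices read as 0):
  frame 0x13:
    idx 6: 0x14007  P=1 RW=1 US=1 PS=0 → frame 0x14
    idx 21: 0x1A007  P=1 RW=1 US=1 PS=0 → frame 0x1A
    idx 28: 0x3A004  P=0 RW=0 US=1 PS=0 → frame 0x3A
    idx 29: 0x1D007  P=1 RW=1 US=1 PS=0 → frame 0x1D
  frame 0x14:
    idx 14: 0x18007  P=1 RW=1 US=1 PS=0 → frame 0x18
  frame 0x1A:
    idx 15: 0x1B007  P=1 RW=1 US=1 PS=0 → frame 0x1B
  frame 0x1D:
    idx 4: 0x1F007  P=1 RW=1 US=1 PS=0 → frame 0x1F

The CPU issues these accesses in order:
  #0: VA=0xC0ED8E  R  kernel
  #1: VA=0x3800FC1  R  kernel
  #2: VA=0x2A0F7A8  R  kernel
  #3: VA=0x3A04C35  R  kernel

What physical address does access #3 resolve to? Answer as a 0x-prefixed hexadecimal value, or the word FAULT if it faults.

Per-access translation:
#0 VA=0xC0ED8E (r,kernel):
  L0 @0x13[6] → 0x14007  P=1,RW=1,US=1,PS=0
  L1 @0x14[14] → 0x18007  P=1,RW=1,US=1,PS=0
  ⇒ phys 0x18D8E  [2 reads]
#1 VA=0x3800FC1 (r,kernel):
  L0 @0x13[28] → 0x3A004  P=0,RW=0,US=1,PS=0
  → PAGE_NOT_PRESENT  (1 entries read)
#2 VA=0x2A0F7A8 (r,kernel):
  L0 @0x13[21] → 0x1A007  P=1,RW=1,US=1,PS=0
  L1 @0x1A[15] → 0x1B007  P=1,RW=1,US=1,PS=0
  ⇒ phys 0x1B7A8  [2 reads]
#3 VA=0x3A04C35 (r,kernel):
  L0 @0x13[29] → 0x1D007  P=1,RW=1,US=1,PS=0
  L1 @0x1D[4] → 0x1F007  P=1,RW=1,US=1,PS=0
  ⇒ phys 0x1FC35  [2 reads]

Access #3 PA: 0x1FC35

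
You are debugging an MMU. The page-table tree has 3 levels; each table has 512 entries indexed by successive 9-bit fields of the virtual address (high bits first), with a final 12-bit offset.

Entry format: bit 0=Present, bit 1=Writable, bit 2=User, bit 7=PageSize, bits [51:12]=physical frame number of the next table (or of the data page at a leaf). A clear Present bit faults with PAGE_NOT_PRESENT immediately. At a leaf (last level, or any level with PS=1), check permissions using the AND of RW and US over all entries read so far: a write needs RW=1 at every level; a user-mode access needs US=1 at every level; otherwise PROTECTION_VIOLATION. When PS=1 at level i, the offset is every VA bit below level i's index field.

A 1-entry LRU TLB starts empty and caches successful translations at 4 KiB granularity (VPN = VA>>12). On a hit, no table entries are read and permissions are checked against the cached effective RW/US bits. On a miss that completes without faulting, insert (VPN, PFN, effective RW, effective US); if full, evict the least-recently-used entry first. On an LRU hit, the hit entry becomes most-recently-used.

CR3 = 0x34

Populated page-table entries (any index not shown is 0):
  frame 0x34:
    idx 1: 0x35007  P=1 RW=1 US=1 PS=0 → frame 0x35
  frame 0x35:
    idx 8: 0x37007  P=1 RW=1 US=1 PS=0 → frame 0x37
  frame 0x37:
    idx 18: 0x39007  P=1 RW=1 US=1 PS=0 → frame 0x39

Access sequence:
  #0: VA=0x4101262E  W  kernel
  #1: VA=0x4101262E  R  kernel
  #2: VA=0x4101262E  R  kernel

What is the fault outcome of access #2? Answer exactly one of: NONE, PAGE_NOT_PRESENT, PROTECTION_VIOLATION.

Per-access translation:
#0 VA=0x4101262E (w,kernel):
  [0] read 0x34 idx=1: raw=0x35007 flags P=1 W=1 U=1 S=0
  [1] read 0x35 idx=8: raw=0x37007 flags P=1 W=1 U=1 S=0
  [2] read 0x37 idx=18: raw=0x39007 flags P=1 W=1 U=1 S=0
  → PA=0x3962E  (3 entries read)
#1 VA=0x4101262E (r,kernel):
  TLB hit vpn=0x41012 → PA=0x3962E
#2 VA=0x4101262E (r,kernel):
  TLB hit vpn=0x41012 → PA=0x3962E

Access #2 fault: NONE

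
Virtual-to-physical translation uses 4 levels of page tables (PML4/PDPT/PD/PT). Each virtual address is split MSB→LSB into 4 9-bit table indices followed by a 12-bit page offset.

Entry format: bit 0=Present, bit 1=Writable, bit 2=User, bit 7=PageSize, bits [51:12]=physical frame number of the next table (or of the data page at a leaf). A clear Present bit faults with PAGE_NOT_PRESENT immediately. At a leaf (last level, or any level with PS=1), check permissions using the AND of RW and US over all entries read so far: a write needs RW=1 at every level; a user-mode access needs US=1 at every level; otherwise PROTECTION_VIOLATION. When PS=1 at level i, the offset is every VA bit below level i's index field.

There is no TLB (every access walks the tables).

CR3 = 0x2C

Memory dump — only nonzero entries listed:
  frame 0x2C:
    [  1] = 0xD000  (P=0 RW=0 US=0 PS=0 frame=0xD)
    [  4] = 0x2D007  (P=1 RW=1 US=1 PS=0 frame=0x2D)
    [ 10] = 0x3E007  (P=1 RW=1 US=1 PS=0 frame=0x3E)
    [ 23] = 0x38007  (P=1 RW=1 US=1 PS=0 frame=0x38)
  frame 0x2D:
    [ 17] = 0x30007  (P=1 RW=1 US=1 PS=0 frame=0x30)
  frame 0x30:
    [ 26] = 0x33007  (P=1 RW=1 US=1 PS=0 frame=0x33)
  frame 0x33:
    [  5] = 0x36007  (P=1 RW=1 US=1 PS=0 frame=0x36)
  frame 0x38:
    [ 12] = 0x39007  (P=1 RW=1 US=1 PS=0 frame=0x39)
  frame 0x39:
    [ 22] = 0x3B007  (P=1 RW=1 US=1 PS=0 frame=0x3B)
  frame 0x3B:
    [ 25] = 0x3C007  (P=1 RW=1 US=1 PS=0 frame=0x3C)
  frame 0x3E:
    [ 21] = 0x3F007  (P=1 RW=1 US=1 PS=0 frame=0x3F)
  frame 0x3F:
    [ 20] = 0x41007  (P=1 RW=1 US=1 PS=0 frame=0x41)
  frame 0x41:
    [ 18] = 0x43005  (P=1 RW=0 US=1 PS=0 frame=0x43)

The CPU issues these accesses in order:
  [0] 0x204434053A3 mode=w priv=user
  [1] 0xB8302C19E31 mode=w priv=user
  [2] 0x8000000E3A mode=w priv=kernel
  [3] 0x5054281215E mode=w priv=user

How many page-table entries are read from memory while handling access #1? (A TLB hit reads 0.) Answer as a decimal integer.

Per-access translation:
#0 VA=0x204434053A3 (w,user):
  L0: frame=0x2C idx=4 entry=0x2D007 [P=1 RW=1 US=1 PS=0]
  L1: frame=0x2D idx=17 entry=0x30007 [P=1 RW=1 US=1 PS=0]
  L2: frame=0x30 idx=26 entry=0x33007 [P=1 RW=1 US=1 PS=0]
  L3: frame=0x33 idx=5 entry=0x36007 [P=1 RW=1 US=1 PS=0]
  ✓ 0x363A3  — 4 lookups
#1 VA=0xB8302C19E31 (w,user):
  L0: frame=0x2C idx=23 entry=0x38007 [P=1 RW=1 US=1 PS=0]
  L1: frame=0x38 idx=12 entry=0x39007 [P=1 RW=1 US=1 PS=0]
  L2: frame=0x39 idx=22 entry=0x3B007 [P=1 RW=1 US=1 PS=0]
  L3: frame=0x3B idx=25 entry=0x3C007 [P=1 RW=1 US=1 PS=0]
  ✓ 0x3CE31  — 4 lookups
#2 VA=0x8000000E3A (w,kernel):
  L0: frame=0x2C idx=1 entry=0xD000 [P=0 RW=0 US=0 PS=0]
  ✗ PAGE_NOT_PRESENT  [1 reads]
#3 VA=0x5054281215E (w,user):
  L0: frame=0x2C idx=10 entry=0x3E007 [P=1 RW=1 US=1 PS=0]
  L1: frame=0x3E idx=21 entry=0x3F007 [P=1 RW=1 US=1 PS=0]
  L2: frame=0x3F idx=20 entry=0x41007 [P=1 RW=1 US=1 PS=0]
  L3: frame=0x41 idx=18 entry=0x43005 [P=1 RW=0 US=1 PS=0]
  ✗ PROTECTION_VIOLATION  [4 reads]

Entries read for #1: 4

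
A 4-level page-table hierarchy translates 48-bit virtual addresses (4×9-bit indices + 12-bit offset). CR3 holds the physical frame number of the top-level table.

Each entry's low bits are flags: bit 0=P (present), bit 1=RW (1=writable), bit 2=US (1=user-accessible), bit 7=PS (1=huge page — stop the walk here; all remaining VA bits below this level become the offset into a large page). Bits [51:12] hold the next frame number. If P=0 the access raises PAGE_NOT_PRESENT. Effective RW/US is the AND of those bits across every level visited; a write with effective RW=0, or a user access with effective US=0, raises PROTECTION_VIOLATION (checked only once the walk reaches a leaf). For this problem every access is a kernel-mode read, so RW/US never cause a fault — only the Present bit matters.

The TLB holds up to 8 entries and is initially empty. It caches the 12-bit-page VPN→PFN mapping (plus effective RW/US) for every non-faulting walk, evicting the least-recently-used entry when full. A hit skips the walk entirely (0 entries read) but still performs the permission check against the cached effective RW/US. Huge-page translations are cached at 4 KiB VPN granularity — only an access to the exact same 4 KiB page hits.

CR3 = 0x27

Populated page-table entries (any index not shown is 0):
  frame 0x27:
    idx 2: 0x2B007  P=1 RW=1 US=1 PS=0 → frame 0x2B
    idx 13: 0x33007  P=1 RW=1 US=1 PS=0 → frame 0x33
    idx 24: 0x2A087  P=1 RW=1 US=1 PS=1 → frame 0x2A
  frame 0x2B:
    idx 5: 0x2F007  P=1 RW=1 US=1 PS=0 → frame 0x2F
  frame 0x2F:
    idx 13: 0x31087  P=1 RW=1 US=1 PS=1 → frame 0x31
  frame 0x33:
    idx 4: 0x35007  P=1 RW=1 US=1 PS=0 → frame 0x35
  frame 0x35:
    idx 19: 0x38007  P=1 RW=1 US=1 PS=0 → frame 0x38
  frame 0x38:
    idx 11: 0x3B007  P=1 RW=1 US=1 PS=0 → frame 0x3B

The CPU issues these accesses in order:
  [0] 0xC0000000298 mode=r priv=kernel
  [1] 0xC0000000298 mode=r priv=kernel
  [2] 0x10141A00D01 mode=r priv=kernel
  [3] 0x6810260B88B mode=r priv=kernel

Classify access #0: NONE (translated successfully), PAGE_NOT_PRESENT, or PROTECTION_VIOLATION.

Per-access translation:
#0 VA=0xC0000000298 (r,kernel):
  lvl0: tbl 0x27, slot 24 ⇒ 0x2A087 (P1/RW1/US1/PS1)
  → PA=0x2A298 (huge @L0)  (1 entries read)
#1 VA=0xC0000000298 (r,kernel):
  TLB hit vpn=0xC0000000 → PA=0x2A298
#2 VA=0x10141A00D01 (r,kernel):
  lvl0: tbl 0x27, slot 2 ⇒ 0x2B007 (P1/RW1/US1/PS0)
  lvl1: tbl 0x2B, slot 5 ⇒ 0x2F007 (P1/RW1/US1/PS0)
  lvl2: tbl 0x2F, slot 13 ⇒ 0x31087 (P1/RW1/US1/PS1)
  → PA=0x31D01 (huge @L2)  (3 entries read)
#3 VA=0x6810260B88B (r,kernel):
  lvl0: tbl 0x27, slot 13 ⇒ 0x33007 (P1/RW1/US1/PS0)
  lvl1: tbl 0x33, slot 4 ⇒ 0x35007 (P1/RW1/US1/PS0)
  lvl2: tbl 0x35, slot 19 ⇒ 0x38007 (P1/RW1/US1/PS0)
  lvl3: tbl 0x38, slot 11 ⇒ 0x3B007 (P1/RW1/US1/PS0)
  → PA=0x3B88B  (4 entries read)

Access #0 fault: NONE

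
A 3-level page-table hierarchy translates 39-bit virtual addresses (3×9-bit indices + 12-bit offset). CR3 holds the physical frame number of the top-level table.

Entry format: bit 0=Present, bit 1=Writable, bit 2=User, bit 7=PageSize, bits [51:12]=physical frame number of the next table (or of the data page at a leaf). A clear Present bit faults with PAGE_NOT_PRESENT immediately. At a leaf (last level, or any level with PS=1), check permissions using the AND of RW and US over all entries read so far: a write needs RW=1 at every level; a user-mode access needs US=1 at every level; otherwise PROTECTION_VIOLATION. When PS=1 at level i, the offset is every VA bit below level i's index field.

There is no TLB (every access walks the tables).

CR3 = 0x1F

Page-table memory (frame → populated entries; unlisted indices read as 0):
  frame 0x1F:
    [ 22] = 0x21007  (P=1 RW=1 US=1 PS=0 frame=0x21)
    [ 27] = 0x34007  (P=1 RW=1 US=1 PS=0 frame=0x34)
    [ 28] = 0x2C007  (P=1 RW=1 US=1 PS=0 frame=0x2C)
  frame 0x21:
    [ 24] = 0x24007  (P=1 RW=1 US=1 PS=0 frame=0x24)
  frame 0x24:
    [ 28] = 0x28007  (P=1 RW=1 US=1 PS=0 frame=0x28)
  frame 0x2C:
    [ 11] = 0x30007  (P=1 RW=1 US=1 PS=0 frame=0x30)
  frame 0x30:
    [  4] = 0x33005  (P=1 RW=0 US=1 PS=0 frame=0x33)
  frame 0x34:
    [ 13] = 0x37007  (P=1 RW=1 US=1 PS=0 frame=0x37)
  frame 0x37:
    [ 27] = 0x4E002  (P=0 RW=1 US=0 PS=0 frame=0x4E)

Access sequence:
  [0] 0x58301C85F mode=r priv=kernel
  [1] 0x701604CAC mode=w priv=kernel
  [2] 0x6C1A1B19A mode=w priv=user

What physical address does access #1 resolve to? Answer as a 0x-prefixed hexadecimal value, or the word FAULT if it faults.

Trace:
#0 VA=0x58301C85F (r,kernel):
  [0] read 0x1F idx=22: raw=0x21007 flags P=1 W=1 U=1 S=0
  [1] read 0x21 idx=24: raw=0x24007 flags P=1 W=1 U=1 S=0
  [2] read 0x24 idx=28: raw=0x28007 flags P=1 W=1 U=1 S=0
  → PA=0x2885F  (3 entries read)
#1 VA=0x701604CAC (w,kernel):
  [0] read 0x1F idx=28: raw=0x2C007 flags P=1 W=1 U=1 S=0
  [1] read 0x2C idx=11: raw=0x30007 flags P=1 W=1 U=1 S=0
  [2] read 0x30 idx=4: raw=0x33005 flags P=1 W=0 U=1 S=0
  ✗ PROTECTION_VIOLATION  [3 reads]
#2 VA=0x6C1A1B19A (w,user):
  [0] read 0x1F idx=27: raw=0x34007 flags P=1 W=1 U=1 S=0
  [1] read 0x34 idx=13: raw=0x37007 flags P=1 W=1 U=1 S=0
  [2] read 0x37 idx=27: raw=0x4E002 flags P=0 W=1 U=0 S=0
  ✗ PAGE_NOT_PRESENT  [3 reads]

Access #1 PA: FAULT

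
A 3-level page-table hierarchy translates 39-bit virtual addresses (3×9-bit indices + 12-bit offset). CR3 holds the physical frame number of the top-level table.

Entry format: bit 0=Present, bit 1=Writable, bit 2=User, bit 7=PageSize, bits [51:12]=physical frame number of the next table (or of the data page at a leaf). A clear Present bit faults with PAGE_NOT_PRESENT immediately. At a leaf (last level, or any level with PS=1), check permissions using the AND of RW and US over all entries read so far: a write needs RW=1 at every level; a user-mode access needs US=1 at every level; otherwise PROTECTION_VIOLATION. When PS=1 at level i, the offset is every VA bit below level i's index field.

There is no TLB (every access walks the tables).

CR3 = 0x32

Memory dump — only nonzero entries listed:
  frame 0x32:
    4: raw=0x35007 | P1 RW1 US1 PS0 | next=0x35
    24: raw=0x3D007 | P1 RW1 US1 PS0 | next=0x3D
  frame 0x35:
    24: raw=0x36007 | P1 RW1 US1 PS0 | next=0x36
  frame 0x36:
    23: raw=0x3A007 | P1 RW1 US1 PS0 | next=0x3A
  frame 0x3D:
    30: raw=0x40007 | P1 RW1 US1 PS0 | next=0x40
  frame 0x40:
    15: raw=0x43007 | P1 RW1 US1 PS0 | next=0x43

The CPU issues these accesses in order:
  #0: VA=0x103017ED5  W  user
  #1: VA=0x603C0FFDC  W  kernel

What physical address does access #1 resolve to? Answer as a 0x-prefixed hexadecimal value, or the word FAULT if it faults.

Walk each access:
#0 VA=0x103017ED5 (w,user):
  L0 @0x32[4] → 0x35007  P=1,RW=1,US=1,PS=0
  L1 @0x35[24] → 0x36007  P=1,RW=1,US=1,PS=0
  L2 @0x36[23] → 0x3A007  P=1,RW=1,US=1,PS=0
  ✓ 0x3AED5  — 3 lookups
#1 VA=0x603C0FFDC (w,kernel):
  L0 @0x32[24] → 0x3D007  P=1,RW=1,US=1,PS=0
  L1 @0x3D[30] → 0x40007  P=1,RW=1,US=1,PS=0
  L2 @0x40[15] → 0x43007  P=1,RW=1,US=1,PS=0
  ✓ 0x43FDC  — 3 lookups

Access #1 PA: 0x43FDC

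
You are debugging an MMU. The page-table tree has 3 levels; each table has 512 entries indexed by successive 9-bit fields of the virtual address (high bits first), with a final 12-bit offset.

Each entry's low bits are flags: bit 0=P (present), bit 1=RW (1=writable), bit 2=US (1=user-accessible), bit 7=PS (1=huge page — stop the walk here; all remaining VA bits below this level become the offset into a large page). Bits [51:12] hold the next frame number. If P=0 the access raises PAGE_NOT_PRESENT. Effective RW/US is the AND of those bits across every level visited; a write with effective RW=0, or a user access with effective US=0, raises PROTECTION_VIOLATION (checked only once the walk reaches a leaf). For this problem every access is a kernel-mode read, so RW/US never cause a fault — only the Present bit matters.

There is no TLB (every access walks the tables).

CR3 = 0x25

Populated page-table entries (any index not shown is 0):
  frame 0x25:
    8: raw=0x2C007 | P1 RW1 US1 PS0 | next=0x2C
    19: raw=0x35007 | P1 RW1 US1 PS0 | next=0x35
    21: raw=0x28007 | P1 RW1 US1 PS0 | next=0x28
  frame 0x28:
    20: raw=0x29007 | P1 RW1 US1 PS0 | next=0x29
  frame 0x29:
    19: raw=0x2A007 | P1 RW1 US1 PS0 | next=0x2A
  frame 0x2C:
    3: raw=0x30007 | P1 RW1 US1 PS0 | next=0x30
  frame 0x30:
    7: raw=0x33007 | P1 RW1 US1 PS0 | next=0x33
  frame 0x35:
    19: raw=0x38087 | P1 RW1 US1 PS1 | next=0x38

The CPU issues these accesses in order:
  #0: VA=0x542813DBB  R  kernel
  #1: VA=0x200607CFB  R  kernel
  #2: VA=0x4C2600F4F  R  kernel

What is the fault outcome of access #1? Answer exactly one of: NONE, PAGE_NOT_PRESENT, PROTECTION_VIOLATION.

Trace:
#0 VA=0x542813DBB (r,kernel):
  [0] read 0x25 idx=21: raw=0x28007 flags P=1 W=1 U=1 S=0
  [1] read 0x28 idx=20: raw=0x29007 flags P=1 W=1 U=1 S=0
  [2] read 0x29 idx=19: raw=0x2A007 flags P=1 W=1 U=1 S=0
  ⇒ phys 0x2ADBB  [3 reads]
#1 VA=0x200607CFB (r,kernel):
  [0] read 0x25 idx=8: raw=0x2C007 flags P=1 W=1 U=1 S=0
  [1] read 0x2C idx=3: raw=0x30007 flags P=1 W=1 U=1 S=0
  [2] read 0x30 idx=7: raw=0x33007 flags P=1 W=1 U=1 S=0
  ⇒ phys 0x33CFB  [3 reads]
#2 VA=0x4C2600F4F (r,kernel):
  [0] read 0x25 idx=19: raw=0x35007 flags P=1 W=1 U=1 S=0
  [1] read 0x35 idx=19: raw=0x38087 flags P=1 W=1 U=1 S=1
  ⇒ phys 0x38F4F (huge @L1)  [2 reads]

Access #1 fault: NONE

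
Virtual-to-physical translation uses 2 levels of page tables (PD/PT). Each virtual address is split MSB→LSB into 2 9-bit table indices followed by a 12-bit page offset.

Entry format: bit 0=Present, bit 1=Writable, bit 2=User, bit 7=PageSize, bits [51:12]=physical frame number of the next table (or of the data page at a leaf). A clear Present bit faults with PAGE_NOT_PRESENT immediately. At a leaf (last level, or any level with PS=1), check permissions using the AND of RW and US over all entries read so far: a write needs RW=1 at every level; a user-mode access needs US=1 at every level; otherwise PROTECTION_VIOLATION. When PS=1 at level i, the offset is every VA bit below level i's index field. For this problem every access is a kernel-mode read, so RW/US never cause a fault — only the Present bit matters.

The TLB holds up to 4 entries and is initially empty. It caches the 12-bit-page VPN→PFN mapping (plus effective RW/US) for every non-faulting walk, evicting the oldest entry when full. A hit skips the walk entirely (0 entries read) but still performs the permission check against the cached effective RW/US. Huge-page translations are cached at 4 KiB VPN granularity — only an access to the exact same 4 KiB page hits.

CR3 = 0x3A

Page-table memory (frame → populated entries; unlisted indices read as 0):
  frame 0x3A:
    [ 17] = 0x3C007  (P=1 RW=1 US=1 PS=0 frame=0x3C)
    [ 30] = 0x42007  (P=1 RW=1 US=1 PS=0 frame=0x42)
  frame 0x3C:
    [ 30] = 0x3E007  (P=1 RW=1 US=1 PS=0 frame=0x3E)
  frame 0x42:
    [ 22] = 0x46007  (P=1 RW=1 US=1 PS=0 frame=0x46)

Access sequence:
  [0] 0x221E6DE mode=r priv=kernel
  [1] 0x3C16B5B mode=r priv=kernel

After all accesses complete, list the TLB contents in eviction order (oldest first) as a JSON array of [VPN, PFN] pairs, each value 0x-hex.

Walk each access:
#0 VA=0x221E6DE (r,kernel):
  lvl0: tbl 0x3A, slot 17 ⇒ 0x3C007 (P1/RW1/US1/PS0)
  lvl1: tbl 0x3C, slot 30 ⇒ 0x3E007 (P1/RW1/US1/PS0)
  ✓ 0x3E6DE  — 2 lookups
#1 VA=0x3C16B5B (r,kernel):
  lvl0: tbl 0x3A, slot 30 ⇒ 0x42007 (P1/RW1/US1/PS0)
  lvl1: tbl 0x42, slot 22 ⇒ 0x46007 (P1/RW1/US1/PS0)
  ✓ 0x46B5B  — 2 lookups

TLB: [["0x221E", "0x3E"], ["0x3C16", "0x46"]]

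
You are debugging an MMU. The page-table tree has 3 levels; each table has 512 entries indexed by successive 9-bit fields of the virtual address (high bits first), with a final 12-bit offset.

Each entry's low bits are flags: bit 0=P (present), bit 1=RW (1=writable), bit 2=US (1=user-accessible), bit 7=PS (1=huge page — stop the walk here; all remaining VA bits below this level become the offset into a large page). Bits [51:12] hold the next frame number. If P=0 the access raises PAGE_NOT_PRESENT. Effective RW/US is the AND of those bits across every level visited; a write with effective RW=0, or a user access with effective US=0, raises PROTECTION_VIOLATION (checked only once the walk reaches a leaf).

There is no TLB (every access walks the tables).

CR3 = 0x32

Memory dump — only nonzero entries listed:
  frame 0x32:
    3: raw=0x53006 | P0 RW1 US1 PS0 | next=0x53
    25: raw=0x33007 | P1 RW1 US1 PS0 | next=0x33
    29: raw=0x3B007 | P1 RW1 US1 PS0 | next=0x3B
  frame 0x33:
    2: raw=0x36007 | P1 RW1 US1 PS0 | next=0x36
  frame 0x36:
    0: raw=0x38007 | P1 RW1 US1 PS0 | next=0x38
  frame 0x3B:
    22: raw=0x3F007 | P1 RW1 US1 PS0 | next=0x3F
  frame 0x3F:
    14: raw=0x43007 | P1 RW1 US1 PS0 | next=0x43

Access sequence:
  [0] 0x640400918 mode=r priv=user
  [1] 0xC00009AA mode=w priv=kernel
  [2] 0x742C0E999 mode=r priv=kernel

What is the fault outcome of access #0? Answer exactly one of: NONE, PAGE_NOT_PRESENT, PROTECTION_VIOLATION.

Walk each access:
#0 VA=0x640400918 (r,user):
  L0 @0x32[25] → 0x33007  P=1,RW=1,US=1,PS=0
  L1 @0x33[2] → 0x36007  P=1,RW=1,US=1,PS=0
  L2 @0x36[0] → 0x38007  P=1,RW=1,US=1,PS=0
  → PA=0x38918  (3 entries read)
#1 VA=0xC00009AA (w,kernel):
  L0 @0x32[3] → 0x53006  P=0,RW=1,US=1,PS=0
  → PAGE_NOT_PRESENT  (1 entries read)
#2 VA=0x742C0E999 (r,kernel):
  L0 @0x32[29] → 0x3B007  P=1,RW=1,US=1,PS=0
  L1 @0x3B[22] → 0x3F007  P=1,RW=1,US=1,PS=0
  L2 @0x3F[14] → 0x43007  P=1,RW=1,US=1,PS=0
  → PA=0x43999  (3 entries read)

Access #0 fault: NONE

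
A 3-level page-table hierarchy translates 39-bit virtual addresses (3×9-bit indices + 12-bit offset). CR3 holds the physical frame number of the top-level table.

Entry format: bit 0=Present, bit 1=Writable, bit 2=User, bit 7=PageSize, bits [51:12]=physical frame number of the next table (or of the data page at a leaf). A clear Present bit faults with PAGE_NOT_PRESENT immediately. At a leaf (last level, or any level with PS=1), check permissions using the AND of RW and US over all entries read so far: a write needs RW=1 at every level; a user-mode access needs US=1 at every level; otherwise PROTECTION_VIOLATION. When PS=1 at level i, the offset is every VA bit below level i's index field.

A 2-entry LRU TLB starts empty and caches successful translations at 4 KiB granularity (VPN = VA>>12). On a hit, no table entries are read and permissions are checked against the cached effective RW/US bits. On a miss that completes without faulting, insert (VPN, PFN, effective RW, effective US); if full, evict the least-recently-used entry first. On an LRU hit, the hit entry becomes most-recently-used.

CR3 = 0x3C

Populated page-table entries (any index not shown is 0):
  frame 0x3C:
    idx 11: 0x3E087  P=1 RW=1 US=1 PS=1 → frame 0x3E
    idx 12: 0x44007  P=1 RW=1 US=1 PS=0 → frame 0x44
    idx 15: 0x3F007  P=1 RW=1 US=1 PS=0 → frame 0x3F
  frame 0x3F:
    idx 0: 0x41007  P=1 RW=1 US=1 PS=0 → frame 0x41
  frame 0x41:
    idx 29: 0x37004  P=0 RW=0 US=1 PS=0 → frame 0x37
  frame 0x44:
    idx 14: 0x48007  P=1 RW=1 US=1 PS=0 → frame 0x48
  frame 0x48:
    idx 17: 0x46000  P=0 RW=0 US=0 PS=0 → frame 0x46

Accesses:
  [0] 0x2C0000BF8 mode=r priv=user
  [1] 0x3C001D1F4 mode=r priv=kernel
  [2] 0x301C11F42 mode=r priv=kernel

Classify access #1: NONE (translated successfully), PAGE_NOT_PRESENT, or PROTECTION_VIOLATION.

Per-access translation:
#0 VA=0x2C0000BF8 (r,user):
  L0: frame=0x3C idx=11 entry=0x3E087 [P=1 RW=1 US=1 PS=1]
  ⇒ phys 0x3EBF8 (huge @L0)  [1 reads]
#1 VA=0x3C001D1F4 (r,kernel):
  L0: frame=0x3C idx=15 entry=0x3F007 [P=1 RW=1 US=1 PS=0]
  L1: frame=0x3F idx=0 entry=0x41007 [P=1 RW=1 US=1 PS=0]
  L2: frame=0x41 idx=29 entry=0x37004 [P=0 RW=0 US=1 PS=0]
  ⇒ fault: PAGE_NOT_PRESENT  — 3 lookups
#2 VA=0x301C11F42 (r,kernel):
  L0: frame=0x3C idx=12 entry=0x44007 [P=1 RW=1 US=1 PS=0]
  L1: frame=0x44 idx=14 entry=0x48007 [P=1 RW=1 US=1 PS=0]
  L2: frame=0x48 idx=17 entry=0x46000 [P=0 RW=0 US=0 PS=0]
  ⇒ fault: PAGE_NOT_PRESENT  — 3 lookups

Access #1 fault: PAGE_NOT_PRESENT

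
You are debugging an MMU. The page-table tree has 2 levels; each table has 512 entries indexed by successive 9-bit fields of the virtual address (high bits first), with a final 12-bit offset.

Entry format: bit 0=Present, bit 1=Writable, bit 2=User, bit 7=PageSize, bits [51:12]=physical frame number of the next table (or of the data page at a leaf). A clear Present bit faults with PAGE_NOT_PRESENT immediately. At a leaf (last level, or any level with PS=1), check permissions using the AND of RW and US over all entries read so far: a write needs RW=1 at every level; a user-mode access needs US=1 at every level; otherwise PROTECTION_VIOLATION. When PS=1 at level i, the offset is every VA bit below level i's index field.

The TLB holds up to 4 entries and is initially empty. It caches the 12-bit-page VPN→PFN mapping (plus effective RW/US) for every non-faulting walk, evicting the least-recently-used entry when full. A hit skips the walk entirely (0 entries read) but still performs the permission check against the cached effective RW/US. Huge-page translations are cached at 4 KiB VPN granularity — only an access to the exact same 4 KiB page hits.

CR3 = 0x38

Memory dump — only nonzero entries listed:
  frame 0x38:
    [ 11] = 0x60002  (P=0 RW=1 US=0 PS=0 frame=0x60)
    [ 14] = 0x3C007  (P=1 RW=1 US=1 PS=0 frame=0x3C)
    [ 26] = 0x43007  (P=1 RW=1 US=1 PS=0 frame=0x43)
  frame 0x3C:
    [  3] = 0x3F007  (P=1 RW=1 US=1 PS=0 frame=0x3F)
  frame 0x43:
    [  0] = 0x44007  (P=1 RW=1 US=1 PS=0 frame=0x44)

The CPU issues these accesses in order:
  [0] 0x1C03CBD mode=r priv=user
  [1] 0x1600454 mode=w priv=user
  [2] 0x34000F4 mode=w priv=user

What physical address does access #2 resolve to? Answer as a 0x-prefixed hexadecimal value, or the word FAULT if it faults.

Walk each access:
#0 VA=0x1C03CBD (r,user):
  L0 @0x38[14] → 0x3C007  P=1,RW=1,US=1,PS=0
  L1 @0x3C[3] → 0x3F007  P=1,RW=1,US=1,PS=0
  ✓ 0x3FCBD  — 2 lookups
#1 VA=0x1600454 (w,user):
  L0 @0x38[11] → 0x60002  P=0,RW=1,US=0,PS=0
  ✗ PAGE_NOT_PRESENT  [1 reads]
#2 VA=0x34000F4 (w,user):
  L0 @0x38[26] → 0x43007  P=1,RW=1,US=1,PS=0
  L1 @0x43[0] → 0x44007  P=1,RW=1,US=1,PS=0
  ✓ 0x440F4  — 2 lookups

Access #2 PA: 0x440F4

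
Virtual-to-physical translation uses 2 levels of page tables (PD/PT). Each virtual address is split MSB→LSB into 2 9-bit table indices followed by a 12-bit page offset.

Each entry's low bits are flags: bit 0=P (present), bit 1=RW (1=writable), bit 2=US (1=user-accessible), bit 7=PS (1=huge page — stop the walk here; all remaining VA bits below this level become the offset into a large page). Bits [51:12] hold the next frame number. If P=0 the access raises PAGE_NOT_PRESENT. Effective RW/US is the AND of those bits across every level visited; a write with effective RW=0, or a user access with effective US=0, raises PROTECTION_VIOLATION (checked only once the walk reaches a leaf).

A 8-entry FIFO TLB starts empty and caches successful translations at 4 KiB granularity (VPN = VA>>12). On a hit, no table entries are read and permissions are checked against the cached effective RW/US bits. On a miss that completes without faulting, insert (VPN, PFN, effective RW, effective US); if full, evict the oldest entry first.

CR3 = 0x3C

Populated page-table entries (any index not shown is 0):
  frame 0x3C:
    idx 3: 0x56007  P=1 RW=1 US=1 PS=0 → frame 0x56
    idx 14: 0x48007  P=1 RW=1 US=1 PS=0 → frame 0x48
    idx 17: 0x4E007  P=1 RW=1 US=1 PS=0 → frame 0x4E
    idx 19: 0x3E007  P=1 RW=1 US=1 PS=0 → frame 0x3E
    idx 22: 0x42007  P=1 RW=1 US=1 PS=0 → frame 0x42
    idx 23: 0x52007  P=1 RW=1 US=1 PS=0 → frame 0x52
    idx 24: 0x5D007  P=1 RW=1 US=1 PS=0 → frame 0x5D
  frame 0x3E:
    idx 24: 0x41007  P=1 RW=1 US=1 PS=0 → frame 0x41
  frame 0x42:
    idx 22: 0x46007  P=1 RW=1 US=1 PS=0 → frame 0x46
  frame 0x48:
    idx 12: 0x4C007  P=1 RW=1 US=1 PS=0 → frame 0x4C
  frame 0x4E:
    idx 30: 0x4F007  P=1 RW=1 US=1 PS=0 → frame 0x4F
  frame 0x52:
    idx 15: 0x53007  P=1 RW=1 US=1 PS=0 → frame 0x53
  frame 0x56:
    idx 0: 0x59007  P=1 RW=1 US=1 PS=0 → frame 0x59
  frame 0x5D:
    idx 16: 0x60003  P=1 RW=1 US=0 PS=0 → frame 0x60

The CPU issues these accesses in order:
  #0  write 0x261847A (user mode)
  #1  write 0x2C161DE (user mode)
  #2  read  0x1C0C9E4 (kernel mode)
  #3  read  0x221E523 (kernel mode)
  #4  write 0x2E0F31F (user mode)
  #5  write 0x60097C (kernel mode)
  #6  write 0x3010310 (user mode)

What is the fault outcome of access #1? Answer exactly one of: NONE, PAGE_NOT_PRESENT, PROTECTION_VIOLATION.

Trace:
#0 VA=0x261847A (w,user):
  lvl0: tbl 0x3C, slot 19 ⇒ 0x3E007 (P1/RW1/US1/PS0)
  lvl1: tbl 0x3E, slot 24 ⇒ 0x41007 (P1/RW1/US1/PS0)
  ✓ 0x4147A  — 2 lookups
#1 VA=0x2C161DE (w,user):
  lvl0: tbl 0x3C, slot 22 ⇒ 0x42007 (P1/RW1/US1/PS0)
  lvl1: tbl 0x42, slot 22 ⇒ 0x46007 (P1/RW1/US1/PS0)
  ✓ 0x461DE  — 2 lookups
#2 VA=0x1C0C9E4 (r,kernel):
  lvl0: tbl 0x3C, slot 14 ⇒ 0x48007 (P1/RW1/US1/PS0)
  lvl1: tbl 0x48, slot 12 ⇒ 0x4C007 (P1/RW1/US1/PS0)
  ✓ 0x4C9E4  — 2 lookups
#3 VA=0x221E523 (r,kernel):
  lvl0: tbl 0x3C, slot 17 ⇒ 0x4E007 (P1/RW1/US1/PS0)
  lvl1: tbl 0x4E, slot 30 ⇒ 0x4F007 (P1/RW1/US1/PS0)
  ✓ 0x4F523  — 2 lookups
#4 VA=0x2E0F31F (w,user):
  lvl0: tbl 0x3C, slot 23 ⇒ 0x52007 (P1/RW1/US1/PS0)
  lvl1: tbl 0x52, slot 15 ⇒ 0x53007 (P1/RW1/US1/PS0)
  ✓ 0x5331F  — 2 lookups
#5 VA=0x60097C (w,kernel):
  lvl0: tbl 0x3C, slot 3 ⇒ 0x56007 (P1/RW1/US1/PS0)
  lvl1: tbl 0x56, slot 0 ⇒ 0x59007 (P1/RW1/US1/PS0)
  ✓ 0x5997C  — 2 lookups
#6 VA=0x3010310 (w,user):
  lvl0: tbl 0x3C, slot 24 ⇒ 0x5D007 (P1/RW1/US1/PS0)
  lvl1: tbl 0x5D, slot 16 ⇒ 0x60003 (P1/RW1/US0/PS0)
  ⇒ fault: PROTECTION_VIOLATION  — 2 lookups

Access #1 fault: NONE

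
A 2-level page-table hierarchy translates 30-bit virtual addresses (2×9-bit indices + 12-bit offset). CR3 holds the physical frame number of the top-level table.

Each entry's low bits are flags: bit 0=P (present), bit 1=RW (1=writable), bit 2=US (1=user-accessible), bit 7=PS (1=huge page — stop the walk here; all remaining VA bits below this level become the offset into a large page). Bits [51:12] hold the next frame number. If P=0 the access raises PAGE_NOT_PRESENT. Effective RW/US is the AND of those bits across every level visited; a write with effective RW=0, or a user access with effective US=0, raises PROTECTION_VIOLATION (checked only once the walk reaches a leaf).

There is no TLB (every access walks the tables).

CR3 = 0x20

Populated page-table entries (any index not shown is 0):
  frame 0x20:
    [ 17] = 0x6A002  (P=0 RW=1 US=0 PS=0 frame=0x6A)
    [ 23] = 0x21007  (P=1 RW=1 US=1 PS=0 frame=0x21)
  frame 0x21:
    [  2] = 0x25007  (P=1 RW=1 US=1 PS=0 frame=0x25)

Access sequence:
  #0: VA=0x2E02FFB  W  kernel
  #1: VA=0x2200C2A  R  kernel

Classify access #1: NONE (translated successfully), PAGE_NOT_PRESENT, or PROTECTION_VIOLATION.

Trace:
#0 VA=0x2E02FFB (w,kernel):
  lvl0: tbl 0x20, slot 23 ⇒ 0x21007 (P1/RW1/US1/PS0)
  lvl1: tbl 0x21, slot 2 ⇒ 0x25007 (P1/RW1/US1/PS0)
  ✓ 0x25FFB  — 2 lookups
#1 VA=0x2200C2A (r,kernel):
  lvl0: tbl 0x20, slot 17 ⇒ 0x6A002 (P0/RW1/US0/PS0)
  ✗ PAGE_NOT_PRESENT  [1 reads]

Access #1 fault: PAGE_NOT_PRESENT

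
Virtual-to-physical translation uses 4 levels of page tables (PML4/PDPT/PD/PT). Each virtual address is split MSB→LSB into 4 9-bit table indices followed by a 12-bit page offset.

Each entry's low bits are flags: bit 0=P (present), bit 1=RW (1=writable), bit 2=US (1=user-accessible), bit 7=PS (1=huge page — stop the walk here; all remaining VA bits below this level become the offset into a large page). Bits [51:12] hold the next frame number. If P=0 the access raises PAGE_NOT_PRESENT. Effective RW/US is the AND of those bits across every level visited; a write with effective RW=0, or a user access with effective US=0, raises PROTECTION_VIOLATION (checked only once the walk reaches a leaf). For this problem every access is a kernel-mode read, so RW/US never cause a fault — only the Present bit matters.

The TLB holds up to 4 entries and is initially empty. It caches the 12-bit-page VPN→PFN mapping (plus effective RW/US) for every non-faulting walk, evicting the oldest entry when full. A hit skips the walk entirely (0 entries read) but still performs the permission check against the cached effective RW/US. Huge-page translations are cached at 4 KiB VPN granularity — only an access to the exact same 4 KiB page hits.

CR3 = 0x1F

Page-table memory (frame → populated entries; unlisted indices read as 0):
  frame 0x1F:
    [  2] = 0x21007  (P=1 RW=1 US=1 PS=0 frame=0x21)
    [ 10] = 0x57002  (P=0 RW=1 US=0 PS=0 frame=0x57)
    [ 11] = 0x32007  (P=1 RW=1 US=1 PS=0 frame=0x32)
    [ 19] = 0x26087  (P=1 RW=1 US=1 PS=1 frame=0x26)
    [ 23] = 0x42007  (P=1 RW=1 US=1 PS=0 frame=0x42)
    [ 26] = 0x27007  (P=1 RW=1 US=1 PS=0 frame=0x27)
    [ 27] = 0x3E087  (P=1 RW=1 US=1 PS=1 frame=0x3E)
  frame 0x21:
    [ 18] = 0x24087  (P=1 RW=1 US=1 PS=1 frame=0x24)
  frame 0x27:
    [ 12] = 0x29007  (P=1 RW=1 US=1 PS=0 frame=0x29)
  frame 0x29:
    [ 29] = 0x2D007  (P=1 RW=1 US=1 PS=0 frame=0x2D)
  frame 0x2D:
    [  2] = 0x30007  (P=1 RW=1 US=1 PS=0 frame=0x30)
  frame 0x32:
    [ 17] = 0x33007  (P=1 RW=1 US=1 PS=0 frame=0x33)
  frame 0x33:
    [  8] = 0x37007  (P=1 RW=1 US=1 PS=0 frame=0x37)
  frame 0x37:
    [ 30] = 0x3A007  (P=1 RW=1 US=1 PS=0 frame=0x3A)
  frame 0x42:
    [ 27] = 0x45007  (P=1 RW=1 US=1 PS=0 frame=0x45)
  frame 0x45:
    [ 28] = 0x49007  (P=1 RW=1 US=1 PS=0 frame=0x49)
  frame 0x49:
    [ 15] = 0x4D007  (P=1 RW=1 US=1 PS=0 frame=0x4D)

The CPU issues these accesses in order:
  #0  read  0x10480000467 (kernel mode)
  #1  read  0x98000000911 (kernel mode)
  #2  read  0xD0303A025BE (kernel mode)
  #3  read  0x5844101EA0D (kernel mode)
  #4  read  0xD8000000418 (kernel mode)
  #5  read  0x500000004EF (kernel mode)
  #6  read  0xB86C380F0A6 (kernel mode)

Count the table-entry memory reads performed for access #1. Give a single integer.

Walk each access:
#0 VA=0x10480000467 (r,kernel):
  [0] read 0x1F idx=2: raw=0x21007 flags P=1 W=1 U=1 S=0
  [1] read 0x21 idx=18: raw=0x24087 flags P=1 W=1 U=1 S=1
  ✓ 0x24467 (huge @L1)  — 2 lookups
#1 VA=0x98000000911 (r,kernel):
  [0] read 0x1F idx=19: raw=0x26087 flags P=1 W=1 U=1 S=1
  ✓ 0x26911 (huge @L0)  — 1 lookups
#2 VA=0xD0303A025BE (r,kernel):
  [0] read 0x1F idx=26: raw=0x27007 flags P=1 W=1 U=1 S=0
  [1] read 0x27 idx=12: raw=0x29007 flags P=1 W=1 U=1 S=0
  [2] read 0x29 idx=29: raw=0x2D007 flags P=1 W=1 U=1 S=0
  [3] read 0x2D idx=2: raw=0x30007 flags P=1 W=1 U=1 S=0
  ✓ 0x305BE  — 4 lookups
#3 VA=0x5844101EA0D (r,kernel):
  [0] read 0x1F idx=11: raw=0x32007 flags P=1 W=1 U=1 S=0
  [1] read 0x32 idx=17: raw=0x33007 flags P=1 W=1 U=1 S=0
  [2] read 0x33 idx=8: raw=0x37007 flags P=1 W=1 U=1 S=0
  [3] read 0x37 idx=30: raw=0x3A007 flags P=1 W=1 U=1 S=0
  ✓ 0x3AA0D  — 4 lookups
#4 VA=0xD8000000418 (r,kernel):
  [0] read 0x1F idx=27: raw=0x3E087 flags P=1 W=1 U=1 S=1
  ✓ 0x3E418 (huge @L0)  — 1 lookups
#5 VA=0x500000004EF (r,kernel):
  [0] read 0x1F idx=10: raw=0x57002 flags P=0 W=1 U=0 S=0
  ✗ PAGE_NOT_PRESENT  [1 reads]
#6 VA=0xB86C380F0A6 (r,kernel):
  [0] read 0x1F idx=23: raw=0x42007 flags P=1 W=1 U=1 S=0
  [1] read 0x42 idx=27: raw=0x45007 flags P=1 W=1 U=1 S=0
  [2] read 0x45 idx=28: raw=0x49007 flags P=1 W=1 U=1 S=0
  [3] read 0x49 idx=15: raw=0x4D007 flags P=1 W=1 U=1 S=0
  ✓ 0x4D0A6  — 4 lookups

Entries read for #1: 1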